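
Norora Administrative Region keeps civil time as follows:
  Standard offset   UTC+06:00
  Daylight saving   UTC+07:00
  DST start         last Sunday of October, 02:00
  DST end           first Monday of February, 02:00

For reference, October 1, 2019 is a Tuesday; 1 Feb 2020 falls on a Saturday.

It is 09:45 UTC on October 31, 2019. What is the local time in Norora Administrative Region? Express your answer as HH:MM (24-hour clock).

16:45

1 October 2019 is a Tuesday, so Sundays fall on 6, 13, 20, 27; the last is October 27.
1 February 2020 is a Saturday, so the first Monday is February 3.
At the standard offset (UTC+06:00), 09:45 UTC + 6h = 15:45 Norora Administrative Region standard time.
Daylight saving runs 27 October 2019 – 3 February 2020; the standard-time date in Norora Administrative Region, October 31, 2019, is inside that window, so Norora Administrative Region is at UTC+07:00.
09:45 UTC + 7h = 16:45 local.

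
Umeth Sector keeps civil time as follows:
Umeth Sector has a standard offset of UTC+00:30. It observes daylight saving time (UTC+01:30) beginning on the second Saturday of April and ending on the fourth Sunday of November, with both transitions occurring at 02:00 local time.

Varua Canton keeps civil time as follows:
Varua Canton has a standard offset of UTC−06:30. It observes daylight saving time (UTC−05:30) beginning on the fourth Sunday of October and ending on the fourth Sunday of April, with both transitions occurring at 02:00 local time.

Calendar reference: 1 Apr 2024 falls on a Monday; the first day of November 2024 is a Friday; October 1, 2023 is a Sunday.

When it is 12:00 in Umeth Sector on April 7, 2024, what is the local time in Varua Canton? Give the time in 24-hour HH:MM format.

1 April 2024 is a Monday, so the first Saturday is April 6 and the second is April 13.
1 November 2024 is a Friday, so the first Sunday is November 3 and the fourth is November 24.
April 7, 2024 does not fall between 13 April and 24 November, so daylight saving is not in effect and Umeth Sector is at UTC+00:30.
12:00 Umeth Sector − 0h30m = 11:30 UTC.
1 October 2023 is a Sunday, so the first Sunday is October 1 and the fourth is October 22.
1 April 2024 is a Monday, so the first Sunday is April 7 and the fourth is April 28.
At the standard offset (UTC−06:30), 11:30 UTC − 6h30m = 05:00 Varua Canton standard time.
The standard-time date in Varua Canton, April 7, 2024, falls between 22 October 2023 and 28 April 2024, so daylight saving is in effect and Varua Canton is at UTC−05:30.
11:30 UTC − 5h30m = 06:00 Varua Canton.

06:00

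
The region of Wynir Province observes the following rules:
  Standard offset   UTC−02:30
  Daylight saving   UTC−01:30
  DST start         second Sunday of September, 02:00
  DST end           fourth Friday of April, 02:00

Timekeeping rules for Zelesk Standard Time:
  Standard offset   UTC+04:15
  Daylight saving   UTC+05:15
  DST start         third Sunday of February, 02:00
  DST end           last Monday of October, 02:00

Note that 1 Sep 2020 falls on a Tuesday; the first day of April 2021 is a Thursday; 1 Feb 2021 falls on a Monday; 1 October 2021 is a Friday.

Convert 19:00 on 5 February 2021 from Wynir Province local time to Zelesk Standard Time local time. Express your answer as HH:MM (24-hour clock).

00:45

1 September 2020 is a Tuesday, so the first Sunday is September 6 and the second is September 13.
1 April 2021 is a Thursday, so the first Friday is April 2 and the fourth is April 23.
5 February 2021 lies within the daylight-saving period (13 September 2020 – 23 April 2021), so Wynir Province is on daylight time, UTC−01:30.
19:00 Wynir Province + 1h30m = 20:30 UTC.
1 February 2021 is a Monday, so the first Sunday is February 7 and the third is February 21.
1 October 2021 is a Friday, so Mondays fall on 4, 11, 18, 25; the last is October 25.
At the standard offset (UTC+04:15), 20:30 UTC + 4h15m = 00:45 Zelesk Standard Time standard time (rolling into the next day, 6 February 2021).
Daylight saving runs 21 February – 25 October; the standard-time date in Zelesk Standard Time, 6 February 2021, is outside that window, so Zelesk Standard Time is on standard time at UTC+04:15.
20:30 UTC + 4h15m = 00:45 Zelesk Standard Time (rolling into the next day, 6 February 2021).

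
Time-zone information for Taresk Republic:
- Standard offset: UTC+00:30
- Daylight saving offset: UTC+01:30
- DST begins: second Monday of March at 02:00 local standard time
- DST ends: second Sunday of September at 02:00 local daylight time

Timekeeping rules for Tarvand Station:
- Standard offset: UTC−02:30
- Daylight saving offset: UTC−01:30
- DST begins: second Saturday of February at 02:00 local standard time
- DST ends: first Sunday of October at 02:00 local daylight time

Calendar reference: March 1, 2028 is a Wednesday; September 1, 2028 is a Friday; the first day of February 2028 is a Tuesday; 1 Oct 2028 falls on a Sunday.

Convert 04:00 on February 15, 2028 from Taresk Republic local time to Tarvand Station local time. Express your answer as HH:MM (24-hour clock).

1 March 2028 is a Wednesday, so the first Monday is March 6 and the second is March 13.
1 September 2028 is a Friday, so the first Sunday is September 3 and the second is September 10.
Daylight saving runs 13 March – 10 September; February 15, 2028 is outside that window, so Taresk Republic is on standard time at UTC+00:30.
04:00 Taresk Republic − 0h30m = 03:30 UTC.
1 February 2028 is a Tuesday, so the first Saturday is February 5 and the second is February 12.
1 October 2028 is a Sunday, so the first Sunday is October 1.
At the standard offset (UTC−02:30), 03:30 UTC − 2h30m = 01:00 Tarvand Station standard time.
The standard-time date in Tarvand Station, February 15, 2028, falls between 12 February and 1 October, so daylight saving is in effect and Tarvand Station is at UTC−01:30.
03:30 UTC − 1h30m = 02:00 Tarvand Station.

02:00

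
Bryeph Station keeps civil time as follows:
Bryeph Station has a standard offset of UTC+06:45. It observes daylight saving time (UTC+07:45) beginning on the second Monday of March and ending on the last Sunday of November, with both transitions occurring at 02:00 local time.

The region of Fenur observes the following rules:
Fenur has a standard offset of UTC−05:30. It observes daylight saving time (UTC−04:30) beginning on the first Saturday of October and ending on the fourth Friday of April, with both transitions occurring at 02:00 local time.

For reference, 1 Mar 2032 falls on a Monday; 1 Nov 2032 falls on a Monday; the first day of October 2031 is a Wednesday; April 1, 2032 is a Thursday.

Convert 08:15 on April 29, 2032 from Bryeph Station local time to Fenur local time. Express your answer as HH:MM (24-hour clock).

19:00

1 March 2032 is a Monday, so the first Monday is March 1 and the second is March 8.
1 November 2032 is a Monday, so Sundays fall on 7, 14, 21, 28; the last is November 28.
April 29, 2032 falls between 8 March and 28 November, so daylight saving is in effect and Bryeph Station is at UTC+07:45.
08:15 Bryeph Station − 7h45m = 00:30 UTC.
1 October 2031 is a Wednesday, so the first Saturday is October 4.
1 April 2032 is a Thursday, so the first Friday is April 2 and the fourth is April 23.
At the standard offset (UTC−05:30), 00:30 UTC − 5h30m = 19:00 Fenur standard time (rolling into the previous day, 28 April 2032).
Daylight saving runs 4 October 2031 – 23 April 2032; the standard-time date in Fenur, April 28, 2032, is outside that window, so Fenur is on standard time at UTC−05:30.
00:30 UTC − 5h30m = 19:00 Fenur (rolling into the previous day, 28 April 2032).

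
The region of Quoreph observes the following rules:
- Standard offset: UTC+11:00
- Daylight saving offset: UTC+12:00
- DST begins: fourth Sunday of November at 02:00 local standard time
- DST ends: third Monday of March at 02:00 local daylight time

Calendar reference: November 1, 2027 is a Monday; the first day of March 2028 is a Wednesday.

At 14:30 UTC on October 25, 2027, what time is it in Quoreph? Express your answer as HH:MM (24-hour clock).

1 November 2027 is a Monday, so the first Sunday is November 7 and the fourth is November 28.
1 March 2028 is a Wednesday, so the first Monday is March 6 and the third is March 20.
At the standard offset (UTC+11:00), 14:30 UTC + 11h = 01:30 Quoreph standard time (rolling into the next day, 26 October 2027).
The standard-time date in Quoreph, October 26, 2027, does not fall between 28 November 2027 and 20 March 2028, so daylight saving is not in effect and Quoreph is at UTC+11:00.
14:30 UTC + 11h = 01:30 local (rolling into the next day, 26 October 2027).

01:30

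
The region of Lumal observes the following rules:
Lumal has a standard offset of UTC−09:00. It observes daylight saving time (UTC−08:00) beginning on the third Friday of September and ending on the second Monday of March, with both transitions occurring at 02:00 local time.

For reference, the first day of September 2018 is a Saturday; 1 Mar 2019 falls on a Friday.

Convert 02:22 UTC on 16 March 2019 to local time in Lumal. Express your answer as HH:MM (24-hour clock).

17:22

1 September 2018 is a Saturday, so the first Friday is September 7 and the third is September 21.
1 March 2019 is a Friday, so the first Monday is March 4 and the second is March 11.
At the standard offset (UTC−09:00), 02:22 UTC − 9h = 17:22 Lumal standard time (rolling into the previous day, 15 March 2019).
The standard-time date in Lumal, 15 March 2019, is outside the daylight-saving period (21 September 2018 – 11 March 2019), so Lumal is on standard time, UTC−09:00.
02:22 UTC − 9h = 17:22 local (rolling into the previous day, 15 March 2019).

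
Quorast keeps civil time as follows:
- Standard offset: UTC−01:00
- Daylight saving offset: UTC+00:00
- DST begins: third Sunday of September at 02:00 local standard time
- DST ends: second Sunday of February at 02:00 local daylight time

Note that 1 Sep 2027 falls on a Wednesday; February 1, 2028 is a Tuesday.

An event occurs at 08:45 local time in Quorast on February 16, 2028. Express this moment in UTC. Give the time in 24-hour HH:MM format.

09:45

1 September 2027 is a Wednesday, so the first Sunday is September 5 and the third is September 19.
1 February 2028 is a Tuesday, so the first Sunday is February 6 and the second is February 13.
February 16, 2028 does not fall between 19 September 2027 and 13 February 2028, so daylight saving is not in effect and Quorast is at UTC−01:00.
08:45 local + 1h = 09:45 UTC.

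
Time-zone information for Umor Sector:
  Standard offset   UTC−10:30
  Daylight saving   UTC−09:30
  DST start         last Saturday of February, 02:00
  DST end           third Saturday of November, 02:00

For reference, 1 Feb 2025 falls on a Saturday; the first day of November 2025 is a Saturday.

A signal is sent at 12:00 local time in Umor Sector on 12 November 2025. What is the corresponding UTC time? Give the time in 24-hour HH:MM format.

1 February 2025 is a Saturday, so Saturdays fall on 1, 8, 15, 22; the last is February 22.
1 November 2025 is a Saturday, so the first Saturday is November 1 and the third is November 15.
12 November 2025 falls between 22 February and 15 November, so daylight saving is in effect and Umor Sector is at UTC−09:30.
12:00 local + 9h30m = 21:30 UTC.

21:30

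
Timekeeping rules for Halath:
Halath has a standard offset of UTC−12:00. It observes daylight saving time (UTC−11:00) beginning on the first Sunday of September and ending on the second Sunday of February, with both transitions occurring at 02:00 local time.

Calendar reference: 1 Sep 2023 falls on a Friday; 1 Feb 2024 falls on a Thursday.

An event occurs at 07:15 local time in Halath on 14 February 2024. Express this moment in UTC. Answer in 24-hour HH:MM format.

19:15

1 September 2023 is a Friday, so the first Sunday is September 3.
1 February 2024 is a Thursday, so the first Sunday is February 4 and the second is February 11.
Daylight saving runs 3 September 2023 – 11 February 2024; 14 February 2024 is outside that window, so Halath is on standard time at UTC−12:00.
07:15 local + 12h = 19:15 UTC.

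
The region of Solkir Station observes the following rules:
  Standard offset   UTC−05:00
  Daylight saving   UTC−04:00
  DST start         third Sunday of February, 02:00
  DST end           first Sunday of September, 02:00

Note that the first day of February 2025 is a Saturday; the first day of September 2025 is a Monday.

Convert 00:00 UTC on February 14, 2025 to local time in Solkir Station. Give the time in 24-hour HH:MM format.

1 February 2025 is a Saturday, so the first Sunday is February 2 and the third is February 16.
1 September 2025 is a Monday, so the first Sunday is September 7.
At the standard offset (UTC−05:00), 00:00 UTC − 5h = 19:00 Solkir Station standard time (rolling into the previous day, 13 February 2025).
Daylight saving runs 16 February – 7 September; the standard-time date in Solkir Station, February 13, 2025, is outside that window, so Solkir Station is on standard time at UTC−05:00.
00:00 UTC − 5h = 19:00 local (rolling into the previous day, 13 February 2025).

19:00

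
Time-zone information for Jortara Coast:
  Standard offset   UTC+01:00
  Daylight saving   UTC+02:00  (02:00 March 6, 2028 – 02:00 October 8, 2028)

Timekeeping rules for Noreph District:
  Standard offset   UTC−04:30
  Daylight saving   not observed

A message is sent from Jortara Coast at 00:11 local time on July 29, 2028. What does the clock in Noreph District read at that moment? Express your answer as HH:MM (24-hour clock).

July 29, 2028 falls between 6 March and 8 October, so daylight saving is in effect and Jortara Coast is at UTC+02:00.
00:11 Jortara Coast − 2h = 22:11 UTC (rolling into the previous day, 28 July 2028).
Noreph District has no daylight saving, so its offset is UTC−04:30 year-round.
22:11 UTC − 4h30m = 17:41 Noreph District.

17:41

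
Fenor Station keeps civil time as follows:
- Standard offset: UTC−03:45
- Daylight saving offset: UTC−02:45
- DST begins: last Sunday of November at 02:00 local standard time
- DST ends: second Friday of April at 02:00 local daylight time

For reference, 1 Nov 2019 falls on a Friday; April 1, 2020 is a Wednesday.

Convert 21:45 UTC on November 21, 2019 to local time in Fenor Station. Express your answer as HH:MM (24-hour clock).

1 November 2019 is a Friday, so Sundays fall on 3, 10, 17, 24; the last is November 24.
1 April 2020 is a Wednesday, so the first Friday is April 3 and the second is April 10.
At the standard offset (UTC−03:45), 21:45 UTC − 3h45m = 18:00 Fenor Station standard time.
Daylight saving runs 24 November 2019 – 10 April 2020; the standard-time date in Fenor Station, November 21, 2019, is outside that window, so Fenor Station is on standard time at UTC−03:45.
21:45 UTC − 3h45m = 18:00 local.

18:00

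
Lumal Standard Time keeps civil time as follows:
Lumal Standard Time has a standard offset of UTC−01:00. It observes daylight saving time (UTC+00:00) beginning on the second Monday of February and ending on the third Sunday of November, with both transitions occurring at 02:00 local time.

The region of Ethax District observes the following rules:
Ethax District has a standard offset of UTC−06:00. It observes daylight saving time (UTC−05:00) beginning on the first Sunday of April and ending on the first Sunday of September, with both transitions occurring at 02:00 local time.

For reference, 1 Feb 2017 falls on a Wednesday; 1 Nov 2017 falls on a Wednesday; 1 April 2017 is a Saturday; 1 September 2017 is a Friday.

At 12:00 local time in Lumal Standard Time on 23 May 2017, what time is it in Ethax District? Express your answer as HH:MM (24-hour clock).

1 February 2017 is a Wednesday, so the first Monday is February 6 and the second is February 13.
1 November 2017 is a Wednesday, so the first Sunday is November 5 and the third is November 19.
Daylight saving runs 13 February – 19 November; 23 May 2017 is inside that window, so Lumal Standard Time is at UTC+00:00.
12:00 Lumal Standard Time − 0h = 12:00 UTC.
1 April 2017 is a Saturday, so the first Sunday is April 2.
1 September 2017 is a Friday, so the first Sunday is September 3.
At the standard offset (UTC−06:00), 12:00 UTC − 6h = 06:00 Ethax District standard time.
Daylight saving runs 2 April – 3 September; the standard-time date in Ethax District, 23 May 2017, is inside that window, so Ethax District is at UTC−05:00.
12:00 UTC − 5h = 07:00 Ethax District.

07:00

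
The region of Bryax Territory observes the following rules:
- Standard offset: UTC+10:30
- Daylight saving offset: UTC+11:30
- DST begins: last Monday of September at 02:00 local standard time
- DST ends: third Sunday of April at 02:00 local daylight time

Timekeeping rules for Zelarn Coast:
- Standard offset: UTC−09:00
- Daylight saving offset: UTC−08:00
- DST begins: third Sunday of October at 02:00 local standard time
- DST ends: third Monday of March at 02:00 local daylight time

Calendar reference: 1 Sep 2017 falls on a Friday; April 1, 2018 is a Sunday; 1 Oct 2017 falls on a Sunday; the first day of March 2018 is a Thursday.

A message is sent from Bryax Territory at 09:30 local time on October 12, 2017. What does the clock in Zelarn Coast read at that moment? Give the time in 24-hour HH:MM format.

1 September 2017 is a Friday, so Mondays fall on 4, 11, 18, 25; the last is September 25.
1 April 2018 is a Sunday, so the first Sunday is April 1 and the third is April 15.
Daylight saving runs 25 September 2017 – 15 April 2018; October 12, 2017 is inside that window, so Bryax Territory is at UTC+11:30.
09:30 Bryax Territory − 11h30m = 22:00 UTC (rolling into the previous day, 11 October 2017).
1 October 2017 is a Sunday, so the first Sunday is October 1 and the third is October 15.
1 March 2018 is a Thursday, so the first Monday is March 5 and the third is March 19.
At the standard offset (UTC−09:00), 22:00 UTC − 9h = 13:00 Zelarn Coast standard time.
Daylight saving runs 15 October 2017 – 19 March 2018; the standard-time date in Zelarn Coast, October 11, 2017, is outside that window, so Zelarn Coast is on standard time at UTC−09:00.
22:00 UTC − 9h = 13:00 Zelarn Coast.

13:00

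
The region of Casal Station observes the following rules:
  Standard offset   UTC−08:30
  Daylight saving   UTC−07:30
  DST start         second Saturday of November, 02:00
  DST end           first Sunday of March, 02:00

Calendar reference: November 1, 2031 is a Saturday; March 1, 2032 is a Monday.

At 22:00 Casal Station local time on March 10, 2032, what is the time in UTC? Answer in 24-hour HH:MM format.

06:30

1 November 2031 is a Saturday, so the first Saturday is November 1 and the second is November 8.
1 March 2032 is a Monday, so the first Sunday is March 7.
March 10, 2032 is outside the daylight-saving period (8 November 2031 – 7 March 2032), so Casal Station is on standard time, UTC−08:30.
22:00 local + 8h30m = 06:30 UTC (rolling into the next day, 11 March 2032).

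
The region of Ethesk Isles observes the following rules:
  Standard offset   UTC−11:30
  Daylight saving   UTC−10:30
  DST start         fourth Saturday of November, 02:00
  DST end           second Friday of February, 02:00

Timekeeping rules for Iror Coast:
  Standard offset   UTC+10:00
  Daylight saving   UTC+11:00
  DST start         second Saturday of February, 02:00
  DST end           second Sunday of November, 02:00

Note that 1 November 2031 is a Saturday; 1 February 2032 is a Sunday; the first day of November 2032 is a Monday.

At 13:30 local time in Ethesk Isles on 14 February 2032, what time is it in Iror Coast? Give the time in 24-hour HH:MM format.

12:00

1 November 2031 is a Saturday, so the first Saturday is November 1 and the fourth is November 22.
1 February 2032 is a Sunday, so the first Friday is February 6 and the second is February 13.
14 February 2032 is outside the daylight-saving period (22 November 2031 – 13 February 2032), so Ethesk Isles is on standard time, UTC−11:30.
13:30 Ethesk Isles + 11h30m = 01:00 UTC (rolling into the next day, 15 February 2032).
1 February 2032 is a Sunday, so the first Saturday is February 7 and the second is February 14.
1 November 2032 is a Monday, so the first Sunday is November 7 and the second is November 14.
At the standard offset (UTC+10:00), 01:00 UTC + 10h = 11:00 Iror Coast standard time.
The standard-time date in Iror Coast, 15 February 2032, lies within the daylight-saving period (14 February – 14 November), so Iror Coast is on daylight time, UTC+11:00.
01:00 UTC + 11h = 12:00 Iror Coast.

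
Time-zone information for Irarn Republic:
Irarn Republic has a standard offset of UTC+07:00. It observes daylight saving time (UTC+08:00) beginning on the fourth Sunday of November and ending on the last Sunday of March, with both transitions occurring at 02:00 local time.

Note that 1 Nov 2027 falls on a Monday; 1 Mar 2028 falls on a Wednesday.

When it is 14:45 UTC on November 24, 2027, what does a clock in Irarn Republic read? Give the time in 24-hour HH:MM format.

1 November 2027 is a Monday, so the first Sunday is November 7 and the fourth is November 28.
1 March 2028 is a Wednesday, so Sundays fall on 5, 12, 19, 26; the last is March 26.
At the standard offset (UTC+07:00), 14:45 UTC + 7h = 21:45 Irarn Republic standard time.
The standard-time date in Irarn Republic, November 24, 2027, is outside the daylight-saving period (28 November 2027 – 26 March 2028), so Irarn Republic is on standard time, UTC+07:00.
14:45 UTC + 7h = 21:45 local.

21:45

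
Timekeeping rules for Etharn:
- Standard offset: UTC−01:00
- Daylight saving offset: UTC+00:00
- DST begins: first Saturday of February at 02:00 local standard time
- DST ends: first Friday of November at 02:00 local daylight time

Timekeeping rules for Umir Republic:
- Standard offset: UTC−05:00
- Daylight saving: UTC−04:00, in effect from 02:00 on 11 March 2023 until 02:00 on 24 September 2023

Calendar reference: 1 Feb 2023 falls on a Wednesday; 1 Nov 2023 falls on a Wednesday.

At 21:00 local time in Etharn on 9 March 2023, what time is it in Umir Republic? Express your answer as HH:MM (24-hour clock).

1 February 2023 is a Wednesday, so the first Saturday is February 4.
1 November 2023 is a Wednesday, so the first Friday is November 3.
Daylight saving runs 4 February – 3 November; 9 March 2023 is inside that window, so Etharn is at UTC+00:00.
21:00 Etharn − 0h = 21:00 UTC.
At the standard offset (UTC−05:00), 21:00 UTC − 5h = 16:00 Umir Republic standard time.
The standard-time date in Umir Republic, 9 March 2023, is outside the daylight-saving period (11 March – 24 September), so Umir Republic is on standard time, UTC−05:00.
21:00 UTC − 5h = 16:00 Umir Republic.

16:00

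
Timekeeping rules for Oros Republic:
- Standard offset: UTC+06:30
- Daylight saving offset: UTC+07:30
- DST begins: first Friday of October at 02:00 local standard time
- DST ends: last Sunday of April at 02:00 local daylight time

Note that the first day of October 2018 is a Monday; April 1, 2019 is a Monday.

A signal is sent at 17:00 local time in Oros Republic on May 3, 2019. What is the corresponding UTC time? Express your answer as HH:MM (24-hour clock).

1 October 2018 is a Monday, so the first Friday is October 5.
1 April 2019 is a Monday, so Sundays fall on 7, 14, 21, 28; the last is April 28.
Daylight saving runs 5 October 2018 – 28 April 2019; May 3, 2019 is outside that window, so Oros Republic is on standard time at UTC+06:30.
17:00 local − 6h30m = 10:30 UTC.

10:30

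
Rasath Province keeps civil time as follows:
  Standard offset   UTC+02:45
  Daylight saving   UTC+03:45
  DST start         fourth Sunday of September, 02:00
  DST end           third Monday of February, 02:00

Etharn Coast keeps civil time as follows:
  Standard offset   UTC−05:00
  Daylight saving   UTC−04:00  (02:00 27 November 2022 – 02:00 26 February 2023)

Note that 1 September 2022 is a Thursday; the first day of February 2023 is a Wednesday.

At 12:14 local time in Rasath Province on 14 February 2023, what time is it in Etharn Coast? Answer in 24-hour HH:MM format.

04:29

1 September 2022 is a Thursday, so the first Sunday is September 4 and the fourth is September 25.
1 February 2023 is a Wednesday, so the first Monday is February 6 and the third is February 20.
Daylight saving runs 25 September 2022 – 20 February 2023; 14 February 2023 is inside that window, so Rasath Province is at UTC+03:45.
12:14 Rasath Province − 3h45m = 08:29 UTC.
At the standard offset (UTC−05:00), 08:29 UTC − 5h = 03:29 Etharn Coast standard time.
The standard-time date in Etharn Coast, 14 February 2023, lies within the daylight-saving period (27 November 2022 – 26 February 2023), so Etharn Coast is on daylight time, UTC−04:00.
08:29 UTC − 4h = 04:29 Etharn Coast.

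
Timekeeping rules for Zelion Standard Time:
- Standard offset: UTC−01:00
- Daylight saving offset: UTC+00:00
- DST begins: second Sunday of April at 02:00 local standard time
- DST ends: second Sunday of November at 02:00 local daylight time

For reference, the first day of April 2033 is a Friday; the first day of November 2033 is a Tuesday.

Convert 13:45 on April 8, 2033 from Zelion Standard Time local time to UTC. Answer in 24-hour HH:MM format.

14:45

1 April 2033 is a Friday, so the first Sunday is April 3 and the second is April 10.
1 November 2033 is a Tuesday, so the first Sunday is November 6 and the second is November 13.
April 8, 2033 does not fall between 10 April and 13 November, so daylight saving is not in effect and Zelion Standard Time is at UTC−01:00.
13:45 local + 1h = 14:45 UTC.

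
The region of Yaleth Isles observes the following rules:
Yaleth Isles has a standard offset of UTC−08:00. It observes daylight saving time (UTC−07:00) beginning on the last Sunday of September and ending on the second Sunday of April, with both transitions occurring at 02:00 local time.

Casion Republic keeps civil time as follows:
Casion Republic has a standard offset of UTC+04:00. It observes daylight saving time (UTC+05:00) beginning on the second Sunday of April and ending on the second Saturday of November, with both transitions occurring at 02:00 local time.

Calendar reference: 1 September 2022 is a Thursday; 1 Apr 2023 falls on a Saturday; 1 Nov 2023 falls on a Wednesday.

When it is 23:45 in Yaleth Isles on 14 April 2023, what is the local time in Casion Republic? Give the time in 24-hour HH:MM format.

1 September 2022 is a Thursday, so Sundays fall on 4, 11, 18, 25; the last is September 25.
1 April 2023 is a Saturday, so the first Sunday is April 2 and the second is April 9.
Daylight saving runs 25 September 2022 – 9 April 2023; 14 April 2023 is outside that window, so Yaleth Isles is on standard time at UTC−08:00.
23:45 Yaleth Isles + 8h = 07:45 UTC (rolling into the next day, 15 April 2023).
1 April 2023 is a Saturday, so the first Sunday is April 2 and the second is April 9.
1 November 2023 is a Wednesday, so the first Saturday is November 4 and the second is November 11.
At the standard offset (UTC+04:00), 07:45 UTC + 4h = 11:45 Casion Republic standard time.
Daylight saving runs 9 April – 11 November; the standard-time date in Casion Republic, 15 April 2023, is inside that window, so Casion Republic is at UTC+05:00.
07:45 UTC + 5h = 12:45 Casion Republic.

12:45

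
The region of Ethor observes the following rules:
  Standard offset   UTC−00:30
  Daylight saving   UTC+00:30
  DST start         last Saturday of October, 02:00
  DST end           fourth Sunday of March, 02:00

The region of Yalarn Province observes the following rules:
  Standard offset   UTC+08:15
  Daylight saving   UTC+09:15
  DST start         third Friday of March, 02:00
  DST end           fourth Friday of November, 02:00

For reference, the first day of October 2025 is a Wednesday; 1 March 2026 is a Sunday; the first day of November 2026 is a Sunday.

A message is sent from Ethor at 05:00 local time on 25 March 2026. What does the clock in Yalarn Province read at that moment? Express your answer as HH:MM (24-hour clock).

14:45

1 October 2025 is a Wednesday, so Saturdays fall on 4, 11, 18, 25; the last is October 25.
1 March 2026 is a Sunday, so the first Sunday is March 1 and the fourth is March 22.
Daylight saving runs 25 October 2025 – 22 March 2026; 25 March 2026 is outside that window, so Ethor is on standard time at UTC−00:30.
05:00 Ethor + 0h30m = 05:30 UTC.
1 March 2026 is a Sunday, so the first Friday is March 6 and the third is March 20.
1 November 2026 is a Sunday, so the first Friday is November 6 and the fourth is November 27.
At the standard offset (UTC+08:15), 05:30 UTC + 8h15m = 13:45 Yalarn Province standard time.
The standard-time date in Yalarn Province, 25 March 2026, falls between 20 March and 27 November, so daylight saving is in effect and Yalarn Province is at UTC+09:15.
05:30 UTC + 9h15m = 14:45 Yalarn Province.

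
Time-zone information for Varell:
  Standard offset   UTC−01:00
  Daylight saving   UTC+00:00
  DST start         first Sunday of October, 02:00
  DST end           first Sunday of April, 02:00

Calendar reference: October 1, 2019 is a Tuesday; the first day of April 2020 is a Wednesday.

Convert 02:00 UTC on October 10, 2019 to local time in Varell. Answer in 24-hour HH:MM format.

02:00

1 October 2019 is a Tuesday, so the first Sunday is October 6.
1 April 2020 is a Wednesday, so the first Sunday is April 5.
At the standard offset (UTC−01:00), 02:00 UTC − 1h = 01:00 Varell standard time.
The standard-time date in Varell, October 10, 2019, falls between 6 October 2019 and 5 April 2020, so daylight saving is in effect and Varell is at UTC+00:00.
02:00 UTC + 0h = 02:00 local.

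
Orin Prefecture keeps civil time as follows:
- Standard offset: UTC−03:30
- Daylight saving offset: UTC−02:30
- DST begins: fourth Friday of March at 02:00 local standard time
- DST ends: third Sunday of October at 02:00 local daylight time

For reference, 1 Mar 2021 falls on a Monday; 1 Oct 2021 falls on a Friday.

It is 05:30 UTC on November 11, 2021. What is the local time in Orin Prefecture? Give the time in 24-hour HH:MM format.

1 March 2021 is a Monday, so the first Friday is March 5 and the fourth is March 26.
1 October 2021 is a Friday, so the first Sunday is October 3 and the third is October 17.
At the standard offset (UTC−03:30), 05:30 UTC − 3h30m = 02:00 Orin Prefecture standard time.
The standard-time date in Orin Prefecture, November 11, 2021, is outside the daylight-saving period (26 March – 17 October), so Orin Prefecture is on standard time, UTC−03:30.
05:30 UTC − 3h30m = 02:00 local.

02:00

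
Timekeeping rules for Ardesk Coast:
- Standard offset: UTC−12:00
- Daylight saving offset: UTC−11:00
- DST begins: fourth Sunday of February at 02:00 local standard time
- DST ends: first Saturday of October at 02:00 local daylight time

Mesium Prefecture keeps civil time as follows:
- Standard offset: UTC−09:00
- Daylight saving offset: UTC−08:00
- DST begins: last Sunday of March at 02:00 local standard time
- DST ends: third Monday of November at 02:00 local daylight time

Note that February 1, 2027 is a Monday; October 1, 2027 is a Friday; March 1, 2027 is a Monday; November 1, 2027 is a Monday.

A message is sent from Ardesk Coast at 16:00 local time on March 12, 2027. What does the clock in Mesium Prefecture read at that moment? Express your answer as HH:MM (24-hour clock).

1 February 2027 is a Monday, so the first Sunday is February 7 and the fourth is February 28.
1 October 2027 is a Friday, so the first Saturday is October 2.
March 12, 2027 lies within the daylight-saving period (28 February – 2 October), so Ardesk Coast is on daylight time, UTC−11:00.
16:00 Ardesk Coast + 11h = 03:00 UTC (rolling into the next day, 13 March 2027).
1 March 2027 is a Monday, so Sundays fall on 7, 14, 21, 28; the last is March 28.
1 November 2027 is a Monday, so the first Monday is November 1 and the third is November 15.
At the standard offset (UTC−09:00), 03:00 UTC − 9h = 18:00 Mesium Prefecture standard time (rolling into the previous day, 12 March 2027).
The standard-time date in Mesium Prefecture, March 12, 2027, is outside the daylight-saving period (28 March – 15 November), so Mesium Prefecture is on standard time, UTC−09:00.
03:00 UTC − 9h = 18:00 Mesium Prefecture (rolling into the previous day, 12 March 2027).

18:00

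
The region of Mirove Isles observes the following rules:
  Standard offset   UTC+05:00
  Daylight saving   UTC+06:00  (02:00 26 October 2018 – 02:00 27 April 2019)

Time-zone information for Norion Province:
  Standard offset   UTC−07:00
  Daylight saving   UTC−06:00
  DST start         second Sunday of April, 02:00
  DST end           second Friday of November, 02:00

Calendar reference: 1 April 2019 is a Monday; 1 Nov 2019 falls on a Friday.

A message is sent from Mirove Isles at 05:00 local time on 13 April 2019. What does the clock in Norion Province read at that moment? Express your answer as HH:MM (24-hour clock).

Daylight saving runs 26 October 2018 – 27 April 2019; 13 April 2019 is inside that window, so Mirove Isles is at UTC+06:00.
05:00 Mirove Isles − 6h = 23:00 UTC (rolling into the previous day, 12 April 2019).
1 April 2019 is a Monday, so the first Sunday is April 7 and the second is April 14.
1 November 2019 is a Friday, so the first Friday is November 1 and the second is November 8.
At the standard offset (UTC−07:00), 23:00 UTC − 7h = 16:00 Norion Province standard time.
Daylight saving runs 14 April – 8 November; the standard-time date in Norion Province, 12 April 2019, is outside that window, so Norion Province is on standard time at UTC−07:00.
23:00 UTC − 7h = 16:00 Norion Province.

16:00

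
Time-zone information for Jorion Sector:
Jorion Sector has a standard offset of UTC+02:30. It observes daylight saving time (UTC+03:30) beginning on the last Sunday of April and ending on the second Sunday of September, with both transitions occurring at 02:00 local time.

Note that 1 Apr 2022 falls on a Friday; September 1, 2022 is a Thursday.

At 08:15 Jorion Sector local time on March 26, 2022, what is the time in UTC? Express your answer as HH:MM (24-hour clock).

1 April 2022 is a Friday, so Sundays fall on 3, 10, 17, 24; the last is April 24.
1 September 2022 is a Thursday, so the first Sunday is September 4 and the second is September 11.
Daylight saving runs 24 April – 11 September; March 26, 2022 is outside that window, so Jorion Sector is on standard time at UTC+02:30.
08:15 local − 2h30m = 05:45 UTC.

05:45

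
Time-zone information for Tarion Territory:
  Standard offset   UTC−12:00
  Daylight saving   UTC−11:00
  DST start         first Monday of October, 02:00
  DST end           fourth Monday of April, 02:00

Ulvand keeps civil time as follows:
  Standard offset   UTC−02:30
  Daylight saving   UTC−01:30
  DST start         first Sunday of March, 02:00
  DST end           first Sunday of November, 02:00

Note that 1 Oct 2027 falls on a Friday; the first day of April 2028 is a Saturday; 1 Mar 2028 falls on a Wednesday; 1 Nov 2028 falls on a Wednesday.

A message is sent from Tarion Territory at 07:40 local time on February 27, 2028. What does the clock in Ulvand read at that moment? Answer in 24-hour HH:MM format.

1 October 2027 is a Friday, so the first Monday is October 4.
1 April 2028 is a Saturday, so the first Monday is April 3 and the fourth is April 24.
February 27, 2028 falls between 4 October 2027 and 24 April 2028, so daylight saving is in effect and Tarion Territory is at UTC−11:00.
07:40 Tarion Territory + 11h = 18:40 UTC.
1 March 2028 is a Wednesday, so the first Sunday is March 5.
1 November 2028 is a Wednesday, so the first Sunday is November 5.
At the standard offset (UTC−02:30), 18:40 UTC − 2h30m = 16:10 Ulvand standard time.
The standard-time date in Ulvand, February 27, 2028, does not fall between 5 March and 5 November, so daylight saving is not in effect and Ulvand is at UTC−02:30.
18:40 UTC − 2h30m = 16:10 Ulvand.

16:10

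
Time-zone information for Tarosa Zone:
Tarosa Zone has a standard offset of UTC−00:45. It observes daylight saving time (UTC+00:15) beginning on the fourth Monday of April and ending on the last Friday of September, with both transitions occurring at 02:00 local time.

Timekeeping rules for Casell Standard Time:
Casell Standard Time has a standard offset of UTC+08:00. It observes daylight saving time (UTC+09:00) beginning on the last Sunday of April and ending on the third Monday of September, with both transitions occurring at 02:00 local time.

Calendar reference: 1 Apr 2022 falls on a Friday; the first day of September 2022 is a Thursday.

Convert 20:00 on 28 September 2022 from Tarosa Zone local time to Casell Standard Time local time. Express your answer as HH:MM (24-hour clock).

1 April 2022 is a Friday, so the first Monday is April 4 and the fourth is April 25.
1 September 2022 is a Thursday, so Fridays fall on 2, 9, 16, 23, 30; the last is September 30.
28 September 2022 falls between 25 April and 30 September, so daylight saving is in effect and Tarosa Zone is at UTC+00:15.
20:00 Tarosa Zone − 0h15m = 19:45 UTC.
1 April 2022 is a Friday, so Sundays fall on 3, 10, 17, 24; the last is April 24.
1 September 2022 is a Thursday, so the first Monday is September 5 and the third is September 19.
At the standard offset (UTC+08:00), 19:45 UTC + 8h = 03:45 Casell Standard Time standard time (rolling into the next day, 29 September 2022).
Daylight saving runs 24 April – 19 September; the standard-time date in Casell Standard Time, 29 September 2022, is outside that window, so Casell Standard Time is on standard time at UTC+08:00.
19:45 UTC + 8h = 03:45 Casell Standard Time (rolling into the next day, 29 September 2022).

03:45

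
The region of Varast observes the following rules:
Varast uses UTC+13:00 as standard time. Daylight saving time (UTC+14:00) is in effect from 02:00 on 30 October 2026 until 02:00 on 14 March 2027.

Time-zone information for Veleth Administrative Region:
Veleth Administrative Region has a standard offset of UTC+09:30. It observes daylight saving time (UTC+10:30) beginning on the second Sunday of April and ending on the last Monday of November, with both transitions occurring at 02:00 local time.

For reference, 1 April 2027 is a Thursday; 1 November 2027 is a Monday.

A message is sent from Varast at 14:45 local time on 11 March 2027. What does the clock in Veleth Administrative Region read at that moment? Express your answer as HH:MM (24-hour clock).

10:15

11 March 2027 falls between 30 October 2026 and 14 March 2027, so daylight saving is in effect and Varast is at UTC+14:00.
14:45 Varast − 14h = 00:45 UTC.
1 April 2027 is a Thursday, so the first Sunday is April 4 and the second is April 11.
1 November 2027 is a Monday, so Mondays fall on 1, 8, 15, 22, 29; the last is November 29.
At the standard offset (UTC+09:30), 00:45 UTC + 9h30m = 10:15 Veleth Administrative Region standard time.
The standard-time date in Veleth Administrative Region, 11 March 2027, is outside the daylight-saving period (11 April – 29 November), so Veleth Administrative Region is on standard time, UTC+09:30.
00:45 UTC + 9h30m = 10:15 Veleth Administrative Region.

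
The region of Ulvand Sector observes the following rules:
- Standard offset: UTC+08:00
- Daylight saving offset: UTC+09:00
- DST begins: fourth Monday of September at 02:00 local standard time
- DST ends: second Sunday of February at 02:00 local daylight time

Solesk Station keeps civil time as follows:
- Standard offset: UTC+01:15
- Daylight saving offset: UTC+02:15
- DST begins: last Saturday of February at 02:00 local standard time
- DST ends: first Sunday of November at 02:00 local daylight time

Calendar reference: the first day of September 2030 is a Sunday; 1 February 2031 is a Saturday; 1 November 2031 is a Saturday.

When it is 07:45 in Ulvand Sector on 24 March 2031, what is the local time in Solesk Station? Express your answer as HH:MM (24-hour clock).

1 September 2030 is a Sunday, so the first Monday is September 2 and the fourth is September 23.
1 February 2031 is a Saturday, so the first Sunday is February 2 and the second is February 9.
Daylight saving runs 23 September 2030 – 9 February 2031; 24 March 2031 is outside that window, so Ulvand Sector is on standard time at UTC+08:00.
07:45 Ulvand Sector − 8h = 23:45 UTC (rolling into the previous day, 23 March 2031).
1 February 2031 is a Saturday, so Saturdays fall on 1, 8, 15, 22; the last is February 22.
1 November 2031 is a Saturday, so the first Sunday is November 2.
At the standard offset (UTC+01:15), 23:45 UTC + 1h15m = 01:00 Solesk Station standard time (rolling into the next day, 24 March 2031).
Daylight saving runs 22 February – 2 November; the standard-time date in Solesk Station, 24 March 2031, is inside that window, so Solesk Station is at UTC+02:15.
23:45 UTC + 2h15m = 02:00 Solesk Station (rolling into the next day, 24 March 2031).

02:00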